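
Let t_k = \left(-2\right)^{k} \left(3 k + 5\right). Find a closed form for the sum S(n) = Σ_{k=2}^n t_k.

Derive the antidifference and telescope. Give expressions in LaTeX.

Compute t_(k+1)/t_k: get 2*(-3*k - 8)/(3*k + 5).
Factor: A=-2; B=1; C=k + 5/3.
Solve (-2)·f(k+1) − (1)·f(k) = k + 5/3.
From deg A=0, deg B=0, deg C=1: d=1.
Solve for f: f(k) = -(k + 1)/3 (degree 1 ≤ 1).
R(k) = B(k−1)·f(k)/C(k) = -(k + 1)/(3*k + 5); s_k = R·t_k = (-2)**k*(-k - 1).
Δs = (-2)**k*(3*k + 5), as required.
Telescope: S(n) = s_(n+1) − s_(2) = 2*(-2)**n*(n + 2) − (-12) = 2*(-2)**n*n + 4*(-2)**n + 12.

S(n) = 2 \left(-2\right)^{n} n + 4 \left(-2\right)^{n} + 12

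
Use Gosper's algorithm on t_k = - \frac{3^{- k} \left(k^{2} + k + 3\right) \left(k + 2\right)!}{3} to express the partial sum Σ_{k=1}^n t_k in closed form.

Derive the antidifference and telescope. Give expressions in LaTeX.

The ratio is (k + 3)*(k + (k + 1)**2 + 4)/(3*(k**2 + k + 3)).
Take A(k)=k/3 + 1, B(k)=1, C(k)=k**2 + k + 3.
f must satisfy (k/3 + 1)·f(k+1) − (1)·f(k) = k**2 + k + 3.
Degrees (1,0,2) ⇒ d ≤ 1.
Coefficient equations give f(k) = 3*k.
Get s_k = R·t_k = -k*factorial(k + 2)/3**k with R(k) = B(k−1)f(k)/C(k) = 3*k/(k**2 + k + 3).
Check: Δs_k = -(k**2 + k + 3)*factorial(k + 2)/(3*3**k). ✓
s_(n+1) = -3**(-n - 1)*(n + 1)*factorial(n + 3) and s_(1) = -2, so S(n) = 2 - n*factorial(n + 3)/(3*3**n) - factorial(n + 3)/(3*3**n).

S(n) = 2 - \frac{3^{- n} n \left(n + 3\right)!}{3} - \frac{3^{- n} \left(n + 3\right)!}{3}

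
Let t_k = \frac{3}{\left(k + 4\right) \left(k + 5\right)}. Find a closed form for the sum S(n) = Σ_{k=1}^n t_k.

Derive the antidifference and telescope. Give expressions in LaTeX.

S(n) = \frac{3 n}{5 \left(n + 5\right)}

Compute t_(k+1)/t_k: get (k + 4)/(k + 6).
Gosper form: A/B · C(k+1)/C(k) with A=k + 4, B=k + 6, C=1.
Solve (k + 4)·f(k+1) − (k + 5)·f(k) = 1.
Bound: deg f ≤ 1.
Solving with deg f ≤ 1: f(k) = k/4.
R(k) = B(k−1)·f(k)/C(k) = k*(k + 5)/4; s_k = R·t_k = 3*k/(4*(k + 4)).
Δs = 3/(k**2 + 9*k + 20), as required.
Evaluate: s_(n+1) = 3*(n + 1)/(4*(n + 5)); subtract s_(1) = 3/20 ⇒ S(n) = 3*n/(5*(n + 5)).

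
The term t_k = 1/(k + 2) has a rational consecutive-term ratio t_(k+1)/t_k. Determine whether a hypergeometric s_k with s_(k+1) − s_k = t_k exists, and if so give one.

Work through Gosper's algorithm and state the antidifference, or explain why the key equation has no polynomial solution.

none (Gosper's algorithm certifies no s_k)

Compute t_(k+1)/t_k: get (k + 2)/(k + 3).
Factor: A=k + 2; B=k + 3; C=1.
Key eq: (k + 2)·f(k+1) = (k + 2)·f(k) + (1).
From deg A=1, deg B=1, deg C=0: d=0.
Put f(k) = c0: A·f(k+1) − B(k−1)·f(k) − C = -1; need -1 = 0 — inconsistent ⇒ no f, not summable.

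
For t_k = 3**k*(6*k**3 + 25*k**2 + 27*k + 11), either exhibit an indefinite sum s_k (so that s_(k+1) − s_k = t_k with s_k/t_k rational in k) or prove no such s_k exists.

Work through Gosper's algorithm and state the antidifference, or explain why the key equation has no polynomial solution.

t_(k+1)/t_k = 3*(6*k**3 + 43*k**2 + 95*k + 69)/(6*k**3 + 25*k**2 + 27*k + 11).
So A=3 and B=1, with C=k**3 + 25*k**2/6 + 9*k/2 + 11/6.
Need (3)·f(k+1) − (1)·f(k) = k**3 + 25*k**2/6 + 9*k/2 + 11/6.
deg f ≤ 3 (via 0,0,3).
A polynomial solution: f(k) = (3*k**3 - k**2 + 3*k - 2)/6.
Certificate R = B(k−1)f/C = (3*k**3 - k**2 + 3*k - 2)/(6*k**3 + 25*k**2 + 27*k + 11) gives s_k = 3**k*(3*k**3 - k**2 + 3*k - 2).
Δs = 3**k*(6*k**3 + 25*k**2 + 27*k + 11), as required.

s_k = 3**k*(3*k**3 - k**2 + 3*k - 2)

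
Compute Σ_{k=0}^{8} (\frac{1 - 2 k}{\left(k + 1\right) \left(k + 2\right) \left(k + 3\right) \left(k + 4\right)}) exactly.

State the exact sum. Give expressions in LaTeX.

Σ = 3/440

Compute t_(k+1)/t_k: get (k + 1)*(2*k + 1)/((k + 5)*(2*k - 1)).
Normal form (A,B,C) = (k + 1, k + 5, k - 1/2).
Solve (k + 1)·f(k+1) − (k + 4)·f(k) = k - 1/2.
d = 3 from the (1,1,1) case.
Match coefficients ⇒ f(k) = -k/2.
So s_k = (B(k−1)f/C)·t_k = (-k*(k + 4)/(2*k - 1))·t_k = k/((k + 1)*(k + 2)*(k + 3)).
Verify: (-k*(k + 4) + (k + 1)**2)/((k + 1)*(k + 2)*(k + 3)*(k + 4)) matches t_k.
Evaluate s at k=9 and k=0: 3/440 and 0; difference 3/440.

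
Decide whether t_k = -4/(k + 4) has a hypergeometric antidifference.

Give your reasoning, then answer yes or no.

No — the linear system for f has no solution.

r(k) = (k + 4)/(k + 5) after simplifying.
So A=k + 4 and B=k + 5, with C=1.
Solve (k + 4)·f(k+1) − (k + 4)·f(k) = 1.
From deg A=1, deg B=1, deg C=0: d=0.
Put f(k) = c0: A·f(k+1) − B(k−1)·f(k) − C = -1; need -1 = 0 — inconsistent ⇒ no f, not summable.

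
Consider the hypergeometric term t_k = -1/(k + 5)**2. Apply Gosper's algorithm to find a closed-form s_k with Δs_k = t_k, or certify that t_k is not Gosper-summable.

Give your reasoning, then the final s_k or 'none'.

none — t_k is not Gosper-summable

t_(k+1)/t_k = (k + 5)**2/(k + 6)**2.
So A=k**2 + 10*k + 25 and B=k**2 + 12*k + 36, with C=1.
Solve (k**2 + 10*k + 25)·f(k+1) − (k**2 + 10*k + 25)·f(k) = 1.
Bound: deg f ≤ 0.
f = c0 ⇒ A·f(k+1) − B(k−1)·f(k) − C = -1. The system {-1 = 0} is inconsistent; no antidifference.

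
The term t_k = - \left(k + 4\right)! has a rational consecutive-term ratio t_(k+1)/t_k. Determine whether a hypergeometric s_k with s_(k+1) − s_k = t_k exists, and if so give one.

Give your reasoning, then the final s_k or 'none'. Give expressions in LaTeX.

none — t_k is not Gosper-summable

Ratio r(k) = k + 5.
Factor: A=k + 5; B=1; C=1.
Set up (k + 5)·f(k+1) − (1)·f(k) − (1) = 0.
deg f ≤ -1 (via 1,0,0).
Negative degree bound (-1): no f exists, t_k not Gosper-summable.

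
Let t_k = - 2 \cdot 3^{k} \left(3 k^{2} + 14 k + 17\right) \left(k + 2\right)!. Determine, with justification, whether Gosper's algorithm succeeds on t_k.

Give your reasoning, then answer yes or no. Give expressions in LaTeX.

r(k) = 3*(3*k**3 + 29*k**2 + 94*k + 102)/(3*k**2 + 14*k + 17) after simplifying.
So A=3*k + 9 and B=1, with C=k**2 + 14*k/3 + 17/3.
Need (3*k + 9)·f(k+1) − (1)·f(k) = k**2 + 14*k/3 + 17/3.
Degrees (1,0,2) ⇒ d ≤ 1.
Solving with deg f ≤ 1: f(k) = (k + 1)/3.
R(k) = B(k−1)·f(k)/C(k) = (k + 1)/(3*k**2 + 14*k + 17); s_k = R·t_k = -2*3**k*(k + 1)*factorial(k + 2).
Verify: -2*3**k*(3*k**2 + 14*k + 17)*factorial(k + 2) matches t_k.

Yes. s_k = - 2 \cdot 3^{k} \left(k + 1\right) \left(k + 2\right)!.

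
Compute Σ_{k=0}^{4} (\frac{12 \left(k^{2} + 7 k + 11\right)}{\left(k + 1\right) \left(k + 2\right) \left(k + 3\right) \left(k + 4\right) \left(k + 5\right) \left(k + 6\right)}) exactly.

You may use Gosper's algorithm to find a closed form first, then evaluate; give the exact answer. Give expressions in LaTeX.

Σ = 31/120

Ratio r(k) = (k + 1)*(7*k + (k + 1)**2 + 18)/((k + 7)*(k**2 + 7*k + 11)).
Normal form (A,B,C) = (k + 1, k + 7, k**2 + 7*k + 11).
Need (k + 1)·f(k+1) − (k + 6)·f(k) = k**2 + 7*k + 11.
Degrees (1,1,2) ⇒ d ≤ 5.
A polynomial solution: f(k) = k*(k + 2)*(k + 4)*(k**2 + 9*k + 23)/45.
So s_k = (B(k−1)f/C)·t_k = (k*(k + 2)*(k + 4)*(k + 6)*(k**2 + 9*k + 23)/(45*(k**2 + 7*k + 11)))·t_k = 4*k*(k**2 + 9*k + 23)/(15*(k**3 + 9*k**2 + 23*k + 15)).
Δs = 12*(k**2 + 7*k + 11)/(k**6 + 21*k**5 + 175*k**4 + 735*k**3 + 1624*k**2 + 1764*k + 720), as required.
Sum = s_(5) − s_(0); s_(5) = 31/120, s_(0) = 0 ⇒ 31/120.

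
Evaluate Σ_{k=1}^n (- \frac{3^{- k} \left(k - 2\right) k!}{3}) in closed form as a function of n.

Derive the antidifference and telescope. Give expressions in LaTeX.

t_(k+1)/t_k = (k**2 - 1)/(3*(k - 2)).
Gosper form: A/B · C(k+1)/C(k) with A=k/3 + 1/3, B=1, C=k - 2.
Set up (k/3 + 1/3)·f(k+1) − (1)·f(k) − (k - 2) = 0.
From deg A=1, deg B=0, deg C=1: d=0.
A polynomial solution: f(k) = 3.
So s_k = (B(k−1)f/C)·t_k = (3/(k - 2))·t_k = -factorial(k)/3**k.
Δs = -(k - 2)*factorial(k)/(3*3**k), as required.
Telescope: S(n) = s_(n+1) − s_(1) = -3**(-n - 1)*factorial(n + 1) − (-1/3) = 3**(-n - 1)*(3**n - n*factorial(n) - factorial(n)).

S(n) = 3^{- n - 1} \left(3^{n} - n n! - n!\right)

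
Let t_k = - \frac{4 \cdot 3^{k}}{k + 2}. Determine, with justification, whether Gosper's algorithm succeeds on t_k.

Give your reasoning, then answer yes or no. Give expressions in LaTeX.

No; the degree bound rules out any f.

The ratio is 3*(k + 2)/(k + 3).
Take A(k)=3*k + 6, B(k)=k + 3, C(k)=1.
Need (3*k + 6)·f(k+1) − (k + 2)·f(k) = 1.
deg f ≤ -1 (via 1,1,0).
Negative degree bound (-1): no f exists, t_k not Gosper-summable.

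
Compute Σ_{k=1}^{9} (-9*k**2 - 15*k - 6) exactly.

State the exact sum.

Σ = -3294

The ratio is (3*k**2 + 11*k + 10)/(3*k**2 + 5*k + 2).
A = 1, B = 1, C = k**2 + 5*k/3 + 2/3.
f must satisfy (1)·f(k+1) − (1)·f(k) = k**2 + 5*k/3 + 2/3.
d = 3 from the (0,0,2) case.
Solve for f: f(k) = k**2*(k + 1)/3 (degree 3 ≤ 3).
Certificate R = B(k−1)f/C = k**2/(3*k + 2) gives s_k = 3*k**2*(-k - 1).
Verify: -9*k**2 - 15*k - 6 matches t_k.
Evaluate s at k=10 and k=1: -3300 and -6; difference -3294.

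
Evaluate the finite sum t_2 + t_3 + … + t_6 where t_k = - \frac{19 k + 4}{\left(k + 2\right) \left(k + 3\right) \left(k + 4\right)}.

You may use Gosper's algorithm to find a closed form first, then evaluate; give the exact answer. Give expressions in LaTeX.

Σ = -223/180

r(k) = (k + 2)*(19*k + 23)/((k + 5)*(19*k + 4)) after simplifying.
Factor: A=k + 2; B=k + 5; C=k + 4/19.
Set up (k + 2)·f(k+1) − (k + 4)·f(k) − (k + 4/19) = 0.
From deg A=1, deg B=1, deg C=1: d=2.
Solve for f: f(k) = k*(7*k - 3)/38 (degree 2 ≤ 2).
So s_k = (B(k−1)f/C)·t_k = (k*(k + 4)*(7*k - 3)/(2*(19*k + 4)))·t_k = k*(3 - 7*k)/(2*(k + 2)*(k + 3)).
Check: Δs_k = (-19*k - 4)/(k**3 + 9*k**2 + 26*k + 24). ✓
Telescoping: Σ = s_(7) − s_(2) = -161/90 − (-11/20) = -223/180.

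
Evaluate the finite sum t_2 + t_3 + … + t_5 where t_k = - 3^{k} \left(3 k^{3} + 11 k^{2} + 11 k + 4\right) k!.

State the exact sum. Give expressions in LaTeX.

t_(k+1)/t_k = 3*(3*k**4 + 23*k**3 + 62*k**2 + 71*k + 29)/(3*k**3 + 11*k**2 + 11*k + 4).
Take A(k)=3*k + 3, B(k)=1, C(k)=k**3 + 11*k**2/3 + 11*k/3 + 4/3.
Key eq: (3*k + 3)·f(k+1) = (1)·f(k) + (k**3 + 11*k**2/3 + 11*k/3 + 4/3).
Degrees (1,0,3) ⇒ d ≤ 2.
Solving with deg f ≤ 2: f(k) = (k**2 + k - 1)/3.
R(k) = B(k−1)·f(k)/C(k) = (k**2 + k - 1)/(3*k**3 + 11*k**2 + 11*k + 4); s_k = R·t_k = -3**k*(k**2 + k - 1)*factorial(k).
Check: Δs_k = -3**k*(3*k**3 + 11*k**2 + 11*k + 4)*factorial(k). ✓
Sum = s_(6) − s_(2); s_(6) = -21520080, s_(2) = -90 ⇒ -21519990.

Σ = -21519990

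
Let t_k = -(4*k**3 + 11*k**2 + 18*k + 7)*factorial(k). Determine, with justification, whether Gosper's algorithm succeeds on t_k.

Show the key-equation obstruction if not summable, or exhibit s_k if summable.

Yes. s_k = -(4*k**2 + 3*k + 3)*factorial(k).

t_(k+1)/t_k = (4*k**4 + 27*k**3 + 75*k**2 + 92*k + 40)/(4*k**3 + 11*k**2 + 18*k + 7).
So A=k + 1 and B=1, with C=k**3 + 11*k**2/4 + 9*k/2 + 7/4.
Need (k + 1)·f(k+1) − (1)·f(k) = k**3 + 11*k**2/4 + 9*k/2 + 7/4.
Degrees (1,0,3) ⇒ d ≤ 2.
Match coefficients ⇒ f(k) = (4*k**2 + 3*k + 3)/4.
Certificate R = B(k−1)f/C = (4*k**2 + 3*k + 3)/(4*k**3 + 11*k**2 + 18*k + 7) gives s_k = -(4*k**2 + 3*k + 3)*factorial(k).
Δs = -(4*k**3 + 11*k**2 + 18*k + 7)*factorial(k), as required.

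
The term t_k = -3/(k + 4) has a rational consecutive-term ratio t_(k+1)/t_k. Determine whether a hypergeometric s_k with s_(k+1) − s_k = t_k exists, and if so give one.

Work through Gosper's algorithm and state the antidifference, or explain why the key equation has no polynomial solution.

Step 1: r(k) = (k + 4)/(k + 5).
So A=k + 4 and B=k + 5, with C=1.
f must satisfy (k + 4)·f(k+1) − (k + 4)·f(k) = 1.
From deg A=1, deg B=1, deg C=0: d=0.
Generic f = c0 gives residual -1; -1 = 0 cannot hold, so t_k is not Gosper-summable.

none (Gosper's algorithm certifies no s_k)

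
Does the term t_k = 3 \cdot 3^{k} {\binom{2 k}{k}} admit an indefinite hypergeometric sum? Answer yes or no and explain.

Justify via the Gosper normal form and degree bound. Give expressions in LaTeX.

Ratio r(k) = 6*(2*k + 1)/(k + 1).
Normal form (A,B,C) = (12*k + 6, k + 1, 1).
Set up (12*k + 6)·f(k+1) − (k)·f(k) − (1) = 0.
Bound: deg f ≤ -1.
deg f ≤ -1 is impossible — no certificate.

No. Not Gosper-summable.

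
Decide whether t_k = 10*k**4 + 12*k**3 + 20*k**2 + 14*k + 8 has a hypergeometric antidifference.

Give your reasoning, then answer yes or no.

Ratio r(k) = (5*k**4 + 26*k**3 + 58*k**2 + 65*k + 32)/(5*k**4 + 6*k**3 + 10*k**2 + 7*k + 4).
A = 1, B = 1, C = k**4 + 6*k**3/5 + 2*k**2 + 7*k/5 + 4/5.
Solve (1)·f(k+1) − (1)·f(k) = k**4 + 6*k**3/5 + 2*k**2 + 7*k/5 + 4/5.
Bound: deg f ≤ 5.
Match coefficients ⇒ f(k) = k*(k**4 - k**3 + 2*k**2 + 2)/5.
Certificate R = B(k−1)f/C = k*(k**4 - k**3 + 2*k**2 + 2)/(5*k**4 + 6*k**3 + 10*k**2 + 7*k + 4) gives s_k = 2*k*(k**4 - k**3 + 2*k**2 + 2).
Check: Δs_k = 10*k**4 + 12*k**3 + 20*k**2 + 14*k + 8. ✓

Yes. s_k = 2*k*(k**4 - k**3 + 2*k**2 + 2).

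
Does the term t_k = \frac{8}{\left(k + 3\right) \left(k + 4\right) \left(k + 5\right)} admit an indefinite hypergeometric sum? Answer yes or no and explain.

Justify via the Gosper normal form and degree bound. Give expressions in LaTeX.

Yes. s_k = \frac{k \left(k + 7\right)}{3 \left(k + 3\right) \left(k + 4\right)}.

t_(k+1)/t_k = (k + 3)/(k + 6).
Factor: A=k + 3; B=k + 6; C=1.
Solve (k + 3)·f(k+1) − (k + 5)·f(k) = 1.
Bound: deg f ≤ 2.
Coefficient equations give f(k) = k*(k + 7)/24.
R(k) = B(k−1)·f(k)/C(k) = k*(k + 5)*(k + 7)/24; s_k = R·t_k = k*(k + 7)/(3*(k + 3)*(k + 4)).
s_(k+1) − s_k = 8/(k**3 + 12*k**2 + 47*k + 60) = t_k.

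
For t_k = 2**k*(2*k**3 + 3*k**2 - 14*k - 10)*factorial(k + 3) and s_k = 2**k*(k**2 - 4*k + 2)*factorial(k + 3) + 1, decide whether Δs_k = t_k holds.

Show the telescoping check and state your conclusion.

valid (s_(k+1) − s_k reduces to t_k)

s_(k+1) = -2**(k + 1)*(4*k - (k + 1)**2 + 2)*factorial(k + 4) + 1
s_(k+1) − s_k = 2**k*(2*k**3 + 3*k**2 - 14*k - 10)*factorial(k + 3)
(s_(k+1) − s_k) − t_k = 0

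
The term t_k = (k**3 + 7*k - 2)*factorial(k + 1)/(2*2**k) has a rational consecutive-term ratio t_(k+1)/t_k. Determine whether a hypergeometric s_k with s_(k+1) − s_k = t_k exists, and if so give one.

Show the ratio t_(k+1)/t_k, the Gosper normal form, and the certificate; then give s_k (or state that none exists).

s_k = (k**2 - 2*k + 4)*factorial(k + 1)/2**k

Step 1: r(k) = (k + 2)*(7*k + (k + 1)**3 + 5)/(2*(k**3 + 7*k - 2)).
A = k/2 + 1, B = 1, C = k**3 + 7*k - 2.
f must satisfy (k/2 + 1)·f(k+1) − (1)·f(k) = k**3 + 7*k - 2.
deg f ≤ 2 (via 1,0,3).
Coefficient equations give f(k) = 2*(k**2 - 2*k + 4).
Certificate R = B(k−1)f/C = 2*(k**2 - 2*k + 4)/(k**3 + 7*k - 2) gives s_k = (k**2 - 2*k + 4)*factorial(k + 1)/2**k.
Δs = (k**3 + 7*k - 2)*factorial(k + 1)/(2*2**k), as required.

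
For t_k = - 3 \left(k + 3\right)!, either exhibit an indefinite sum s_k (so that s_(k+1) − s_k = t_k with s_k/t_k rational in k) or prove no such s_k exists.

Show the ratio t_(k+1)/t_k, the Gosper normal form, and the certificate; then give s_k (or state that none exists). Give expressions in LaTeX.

none — t_k is not Gosper-summable

Compute t_(k+1)/t_k: get k + 4.
A = k + 4, B = 1, C = 1.
f must satisfy (k + 4)·f(k+1) − (1)·f(k) = 1.
Degrees (1,0,0) ⇒ d ≤ -1.
Negative degree bound (-1): no f exists, t_k not Gosper-summable.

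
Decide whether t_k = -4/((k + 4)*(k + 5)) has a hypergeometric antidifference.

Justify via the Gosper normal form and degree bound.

Yes. s_k = -k/(k + 4).

Compute t_(k+1)/t_k: get (k + 4)/(k + 6).
Gosper form: A/B · C(k+1)/C(k) with A=k + 4, B=k + 6, C=1.
Need (k + 4)·f(k+1) − (k + 5)·f(k) = 1.
d = 1 from the (1,1,0) case.
Solving with deg f ≤ 1: f(k) = k/4.
So s_k = (B(k−1)f/C)·t_k = (k*(k + 5)/4)·t_k = -k/(k + 4).
s_(k+1) − s_k = -4/(k**2 + 9*k + 20) = t_k.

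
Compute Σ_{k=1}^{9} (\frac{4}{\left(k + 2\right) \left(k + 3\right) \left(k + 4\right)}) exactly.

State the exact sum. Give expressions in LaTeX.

Σ = 2/13

Compute t_(k+1)/t_k: get (k + 2)/(k + 5).
Gosper form: A/B · C(k+1)/C(k) with A=k + 2, B=k + 5, C=1.
Key eq: (k + 2)·f(k+1) = (k + 4)·f(k) + (1).
From deg A=1, deg B=1, deg C=0: d=2.
Solve for f: f(k) = k*(k + 5)/12 (degree 2 ≤ 2).
Get s_k = R·t_k = k*(k + 5)/(3*(k + 2)*(k + 3)) with R(k) = B(k−1)f(k)/C(k) = k*(k + 4)*(k + 5)/12.
Verify: 4/(k**3 + 9*k**2 + 26*k + 24) matches t_k.
Telescoping: Σ = s_(10) − s_(1) = 25/78 − (1/6) = 2/13.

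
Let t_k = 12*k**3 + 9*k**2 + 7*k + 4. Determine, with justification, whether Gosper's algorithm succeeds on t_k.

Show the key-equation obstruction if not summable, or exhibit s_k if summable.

Step 1: r(k) = (12*k**3 + 45*k**2 + 61*k + 32)/(12*k**3 + 9*k**2 + 7*k + 4).
Normal form (A,B,C) = (1, 1, k**3 + 3*k**2/4 + 7*k/12 + 1/3).
Key eq: (1)·f(k+1) = (1)·f(k) + (k**3 + 3*k**2/4 + 7*k/12 + 1/3).
d = 4 from the (0,0,3) case.
Solving with deg f ≤ 4: f(k) = k*(3*k**3 - 3*k**2 + 2*k + 2)/12.
R(k) = B(k−1)·f(k)/C(k) = k*(3*k**3 - 3*k**2 + 2*k + 2)/(12*k**3 + 9*k**2 + 7*k + 4); s_k = R·t_k = k*(3*k**3 - 3*k**2 + 2*k + 2).
Check: Δs_k = 12*k**3 + 9*k**2 + 7*k + 4. ✓

Yes. s_k = k*(3*k**3 - 3*k**2 + 2*k + 2).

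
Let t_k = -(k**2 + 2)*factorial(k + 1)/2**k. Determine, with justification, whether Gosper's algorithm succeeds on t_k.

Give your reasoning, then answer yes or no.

Yes. s_k = -2**(1 - k)*(k - 1)*factorial(k + 1).

Step 1: r(k) = (k + 2)*((k + 1)**2 + 2)/(2*(k**2 + 2)).
Take A(k)=k/2 + 1, B(k)=1, C(k)=k**2 + 2.
f must satisfy (k/2 + 1)·f(k+1) − (1)·f(k) = k**2 + 2.
deg f ≤ 1 (via 1,0,2).
Match coefficients ⇒ f(k) = 2*(k - 1).
Get s_k = R·t_k = -2**(1 - k)*(k - 1)*factorial(k + 1) with R(k) = B(k−1)f(k)/C(k) = 2*(k - 1)/(k**2 + 2).
Verify: -(k**2 + 2)*factorial(k + 1)/2**k matches t_k.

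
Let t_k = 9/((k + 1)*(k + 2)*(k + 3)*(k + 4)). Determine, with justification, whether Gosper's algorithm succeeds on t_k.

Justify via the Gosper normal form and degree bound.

Yes. s_k = k*(k**2 + 6*k + 11)/(2*(k + 1)*(k + 2)*(k + 3)).

The ratio is (k + 1)/(k + 5).
So A=k + 1 and B=k + 5, with C=1.
Need (k + 1)·f(k+1) − (k + 4)·f(k) = 1.
Bound: deg f ≤ 3.
Match coefficients ⇒ f(k) = k*(k**2 + 6*k + 11)/18.
So s_k = (B(k−1)f/C)·t_k = (k*(k + 4)*(k**2 + 6*k + 11)/18)·t_k = k*(k**2 + 6*k + 11)/(2*(k + 1)*(k + 2)*(k + 3)).
s_(k+1) − s_k = 9/(k**4 + 10*k**3 + 35*k**2 + 50*k + 24) = t_k.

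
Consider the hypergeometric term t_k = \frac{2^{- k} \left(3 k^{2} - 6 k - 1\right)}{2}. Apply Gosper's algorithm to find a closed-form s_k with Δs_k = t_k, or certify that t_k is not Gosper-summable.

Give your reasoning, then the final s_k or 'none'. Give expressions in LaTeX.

r(k) = (3*k**2 - 4)/(2*(3*k**2 - 6*k - 1)) after simplifying.
Gosper form: A/B · C(k+1)/C(k) with A=1/2, B=1, C=k**2 - 2*k - 1/3.
Need (1/2)·f(k+1) − (1)·f(k) = k**2 - 2*k - 1/3.
Degrees (0,0,2) ⇒ d ≤ 2.
Solve for f: f(k) = -2*(3*k**2 + 2)/3 (degree 2 ≤ 2).
R(k) = B(k−1)·f(k)/C(k) = -2*(3*k**2 + 2)/(3*k**2 - 6*k - 1); s_k = R·t_k = (-3*k**2 - 2)/2**k.
s_(k+1) − s_k = (3*k**2 - 6*k - 1)/(2*2**k) = t_k.

s_k = 2^{- k} \left(- 3 k^{2} - 2\right)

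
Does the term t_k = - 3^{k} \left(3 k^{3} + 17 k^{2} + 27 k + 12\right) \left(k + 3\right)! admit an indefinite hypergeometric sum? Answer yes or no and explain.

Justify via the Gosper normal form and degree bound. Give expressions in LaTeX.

Compute t_(k+1)/t_k: get 3*(3*k**4 + 38*k**3 + 174*k**2 + 339*k + 236)/(3*k**3 + 17*k**2 + 27*k + 12).
Gosper form: A/B · C(k+1)/C(k) with A=3*k + 12, B=1, C=k**3 + 17*k**2/3 + 9*k + 4.
Need (3*k + 12)·f(k+1) − (1)·f(k) = k**3 + 17*k**2/3 + 9*k + 4.
Bound: deg f ≤ 2.
Solve for f: f(k) = k**2/3 (degree 2 ≤ 2).
R(k) = B(k−1)·f(k)/C(k) = k**2/(3*k**3 + 17*k**2 + 27*k + 12); s_k = R·t_k = -3**k*k**2*factorial(k + 3).
Verify: -3**k*(3*k**3 + 17*k**2 + 27*k + 12)*factorial(k + 3) matches t_k.

Yes. s_k = - 3^{k} k^{2} \left(k + 3\right)!.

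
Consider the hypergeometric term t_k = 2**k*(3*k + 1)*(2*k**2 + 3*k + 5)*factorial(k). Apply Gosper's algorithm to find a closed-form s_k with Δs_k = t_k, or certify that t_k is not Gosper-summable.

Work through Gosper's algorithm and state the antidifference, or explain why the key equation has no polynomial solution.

s_k = 2**k*(3*k**2 - 2*k + 3)*factorial(k)

r(k) = 2*(6*k**4 + 35*k**3 + 87*k**2 + 98*k + 40)/(6*k**3 + 11*k**2 + 18*k + 5) after simplifying.
A = 2*k + 2, B = 1, C = k**3 + 11*k**2/6 + 3*k + 5/6.
Key eq: (2*k + 2)·f(k+1) = (1)·f(k) + (k**3 + 11*k**2/6 + 3*k + 5/6).
deg f ≤ 2 (via 1,0,3).
Solve for f: f(k) = (3*k**2 - 2*k + 3)/6 (degree 2 ≤ 2).
R(k) = B(k−1)·f(k)/C(k) = (3*k**2 - 2*k + 3)/((3*k + 1)*(2*k**2 + 3*k + 5)); s_k = R·t_k = 2**k*(3*k**2 - 2*k + 3)*factorial(k).
s_(k+1) − s_k = 2**k*(3*k + 1)*(2*k**2 + 3*k + 5)*factorial(k) = t_k.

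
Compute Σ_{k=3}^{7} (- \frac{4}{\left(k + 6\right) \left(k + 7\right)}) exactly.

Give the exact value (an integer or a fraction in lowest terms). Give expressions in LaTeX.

Σ = -10/63

Compute t_(k+1)/t_k: get (k + 6)/(k + 8).
So A=k + 6 and B=k + 8, with C=1.
Key eq: (k + 6)·f(k+1) = (k + 7)·f(k) + (1).
Degrees (1,1,0) ⇒ d ≤ 1.
Match coefficients ⇒ f(k) = k/6.
So s_k = (B(k−1)f/C)·t_k = (k*(k + 7)/6)·t_k = -2*k/(3*k + 18).
Verify: -4/(k**2 + 13*k + 42) matches t_k.
Evaluate s at k=8 and k=3: -8/21 and -2/9; difference -10/63.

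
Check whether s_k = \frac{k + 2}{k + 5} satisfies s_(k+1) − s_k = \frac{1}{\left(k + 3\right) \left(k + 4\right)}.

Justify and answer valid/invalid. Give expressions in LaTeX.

s_(k+1) = (k + 3)/(k + 6)
s_(k+1) − s_k = 3/(k**2 + 11*k + 30)
(s_(k+1) − s_k) − t_k = 2*(k**2 + 5*k + 3)/(k**4 + 18*k**3 + 119*k**2 + 342*k + 360)

Invalid: residual \frac{2 \left(k^{2} + 5 k + 3\right)}{k^{4} + 18 k^{3} + 119 k^{2} + 342 k + 360} ≠ 0.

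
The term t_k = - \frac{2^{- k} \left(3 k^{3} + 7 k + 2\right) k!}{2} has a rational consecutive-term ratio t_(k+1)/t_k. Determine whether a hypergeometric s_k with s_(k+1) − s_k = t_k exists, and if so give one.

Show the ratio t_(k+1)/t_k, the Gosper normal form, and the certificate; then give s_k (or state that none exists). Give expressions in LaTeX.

Compute t_(k+1)/t_k: get (k + 1)*(7*k + 3*(k + 1)**3 + 9)/(2*(3*k**3 + 7*k + 2)).
Normal form (A,B,C) = (k/2 + 1/2, 1, k**3 + 7*k/3 + 2/3).
Set up (k/2 + 1/2)·f(k+1) − (1)·f(k) − (k**3 + 7*k/3 + 2/3) = 0.
Degrees (1,0,3) ⇒ d ≤ 2.
Match coefficients ⇒ f(k) = 2*(3*k**2 - 3*k - 2)/3.
Get s_k = R·t_k = (-3*k**2 + 3*k + 2)*factorial(k)/2**k with R(k) = B(k−1)f(k)/C(k) = 2*(3*k**2 - 3*k - 2)/(3*k**3 + 7*k + 2).
Δs = -(3*k**3 + 7*k + 2)*factorial(k)/(2*2**k), as required.

s_k = 2^{- k} \left(- 3 k^{2} + 3 k + 2\right) k!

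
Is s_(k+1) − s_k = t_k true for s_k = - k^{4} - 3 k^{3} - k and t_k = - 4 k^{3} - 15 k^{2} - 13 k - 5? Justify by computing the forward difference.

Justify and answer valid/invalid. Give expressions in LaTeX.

Valid: the claim telescopes to t_k.

s_(k+1) = -k - (k + 1)**4 - 3*(k + 1)**3 - 1
s_(k+1) − s_k = -4*k**3 - 15*k**2 - 13*k - 5
(s_(k+1) − s_k) − t_k = 0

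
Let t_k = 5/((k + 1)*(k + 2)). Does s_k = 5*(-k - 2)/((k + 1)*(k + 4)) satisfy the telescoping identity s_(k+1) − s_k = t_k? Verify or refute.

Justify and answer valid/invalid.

Invalid: residual 20*(-k - 3)/(k**4 + 12*k**3 + 49*k**2 + 78*k + 40) ≠ 0.

s_(k+1) = 5*(-k - 3)/((k + 2)*(k + 5))
s_(k+1) − s_k = 5*(k**2 + 5*k + 8)/(k**4 + 12*k**3 + 49*k**2 + 78*k + 40)
(s_(k+1) − s_k) − t_k = 20*(-k - 3)/(k**4 + 12*k**3 + 49*k**2 + 78*k + 40)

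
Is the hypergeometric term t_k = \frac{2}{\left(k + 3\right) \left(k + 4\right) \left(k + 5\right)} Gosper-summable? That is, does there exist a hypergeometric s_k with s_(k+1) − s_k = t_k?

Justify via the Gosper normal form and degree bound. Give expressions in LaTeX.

Step 1: r(k) = (k + 3)/(k + 6).
Take A(k)=k + 3, B(k)=k + 6, C(k)=1.
Solve (k + 3)·f(k+1) − (k + 5)·f(k) = 1.
Degrees (1,1,0) ⇒ d ≤ 2.
A polynomial solution: f(k) = k*(k + 7)/24.
So s_k = (B(k−1)f/C)·t_k = (k*(k + 5)*(k + 7)/24)·t_k = k*(k + 7)/(12*(k + 3)*(k + 4)).
Check: Δs_k = 2/(k**3 + 12*k**2 + 47*k + 60). ✓

Yes. s_k = \frac{k \left(k + 7\right)}{12 \left(k + 3\right) \left(k + 4\right)}.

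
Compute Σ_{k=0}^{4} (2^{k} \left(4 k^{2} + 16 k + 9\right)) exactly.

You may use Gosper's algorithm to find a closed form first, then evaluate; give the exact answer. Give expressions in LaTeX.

Σ = 3231

Compute t_(k+1)/t_k: get 2*(4*k**2 + 24*k + 29)/(4*k**2 + 16*k + 9).
So A=2 and B=1, with C=k**2 + 4*k + 9/4.
Need (2)·f(k+1) − (1)·f(k) = k**2 + 4*k + 9/4.
d = 2 from the (0,0,2) case.
Coefficient equations give f(k) = (4*k**2 + 1)/4.
Then R = B(k−1)f/C = (4*k**2 + 1)/(4*k**2 + 16*k + 9), so s_k = R(k)·t_k = 2**k*(4*k**2 + 1).
Verify: 2**k*(4*k**2 + 16*k + 9) matches t_k.
Σ_(k=0)^(4) t_k = s_(5) − s_(0) = 3232 − (1) = 3231.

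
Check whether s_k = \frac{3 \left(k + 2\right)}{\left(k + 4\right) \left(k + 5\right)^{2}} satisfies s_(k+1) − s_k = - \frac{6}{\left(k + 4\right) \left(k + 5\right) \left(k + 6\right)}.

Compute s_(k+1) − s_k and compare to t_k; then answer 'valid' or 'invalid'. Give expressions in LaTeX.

Invalid: residual \frac{9 \left(3 k + 16\right)}{k^{5} + 26 k^{4} + 269 k^{3} + 1384 k^{2} + 3540 k + 3600} ≠ 0.

s_(k+1) = 3*(k + 3)/((k + 5)*(k + 6)**2)
s_(k+1) − s_k = 3*(-2*k**2 - 13*k - 12)/(k**5 + 26*k**4 + 269*k**3 + 1384*k**2 + 3540*k + 3600)
(s_(k+1) − s_k) − t_k = 9*(3*k + 16)/(k**5 + 26*k**4 + 269*k**3 + 1384*k**2 + 3540*k + 3600)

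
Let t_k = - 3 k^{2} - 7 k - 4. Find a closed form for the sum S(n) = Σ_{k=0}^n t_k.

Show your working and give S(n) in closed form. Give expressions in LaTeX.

Compute t_(k+1)/t_k: get (3*k**2 + 13*k + 14)/(3*k**2 + 7*k + 4).
A = 1, B = 1, C = k**2 + 7*k/3 + 4/3.
f must satisfy (1)·f(k+1) − (1)·f(k) = k**2 + 7*k/3 + 4/3.
Degrees (0,0,2) ⇒ d ≤ 3.
A polynomial solution: f(k) = k*(k + 1)**2/3.
Then R = B(k−1)f/C = k*(k + 1)/(3*k + 4), so s_k = R(k)·t_k = k*(-k**2 - 2*k - 1).
Δs = -3*k**2 - 7*k - 4, as required.
s_(n+1) = -n**3 - 5*n**2 - 8*n - 4 and s_(0) = 0, so S(n) = -n**3 - 5*n**2 - 8*n - 4.

S(n) = - n^{3} - 5 n^{2} - 8 n - 4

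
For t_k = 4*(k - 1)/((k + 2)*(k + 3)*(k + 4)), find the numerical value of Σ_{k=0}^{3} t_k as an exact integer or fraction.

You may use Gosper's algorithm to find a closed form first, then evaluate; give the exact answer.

Ratio r(k) = k*(k + 2)/((k - 1)*(k + 5)).
Take A(k)=k + 2, B(k)=k + 5, C(k)=k - 1.
f must satisfy (k + 2)·f(k+1) − (k + 4)·f(k) = k - 1.
From deg A=1, deg B=1, deg C=1: d=2.
Coefficient equations give f(k) = k*(k - 7)/12.
Get s_k = R·t_k = k*(k - 7)/(3*(k + 2)*(k + 3)) with R(k) = B(k−1)f(k)/C(k) = k*(k - 7)*(k + 4)/(12*(k - 1)).
Verify: 4*(k - 1)/(k**3 + 9*k**2 + 26*k + 24) matches t_k.
Evaluate s at k=4 and k=0: -2/21 and 0; difference -2/21.

Σ = -2/21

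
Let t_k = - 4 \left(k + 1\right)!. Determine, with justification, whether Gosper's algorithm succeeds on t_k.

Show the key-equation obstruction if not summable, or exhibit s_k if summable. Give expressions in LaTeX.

No. Not Gosper-summable.

t_(k+1)/t_k = k + 2.
A = k + 2, B = 1, C = 1.
Need (k + 2)·f(k+1) − (1)·f(k) = 1.
deg f ≤ -1 (via 1,0,0).
Negative degree bound (-1): no f exists, t_k not Gosper-summable.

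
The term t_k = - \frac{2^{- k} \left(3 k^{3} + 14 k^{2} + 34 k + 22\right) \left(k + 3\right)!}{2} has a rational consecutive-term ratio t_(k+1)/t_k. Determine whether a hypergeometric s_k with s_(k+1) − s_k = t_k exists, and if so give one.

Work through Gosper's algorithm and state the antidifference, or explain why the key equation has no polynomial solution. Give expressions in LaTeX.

s_k = - 2^{- k} \left(3 k^{2} + 2 k + 1\right) \left(k + 3\right)!

r(k) = (3*k**4 + 35*k**3 + 163*k**2 + 357*k + 292)/(2*(3*k**3 + 14*k**2 + 34*k + 22)) after simplifying.
Take A(k)=k/2 + 2, B(k)=1, C(k)=k**3 + 14*k**2/3 + 34*k/3 + 22/3.
Key eq: (k/2 + 2)·f(k+1) = (1)·f(k) + (k**3 + 14*k**2/3 + 34*k/3 + 22/3).
Bound: deg f ≤ 2.
Match coefficients ⇒ f(k) = 2*(3*k**2 + 2*k + 1)/3.
So s_k = (B(k−1)f/C)·t_k = (2*(3*k**2 + 2*k + 1)/(3*k**3 + 14*k**2 + 34*k + 22))·t_k = -(3*k**2 + 2*k + 1)*factorial(k + 3)/2**k.
Verify: -(3*k**3 + 14*k**2 + 34*k + 22)*factorial(k + 3)/(2*2**k) matches t_k.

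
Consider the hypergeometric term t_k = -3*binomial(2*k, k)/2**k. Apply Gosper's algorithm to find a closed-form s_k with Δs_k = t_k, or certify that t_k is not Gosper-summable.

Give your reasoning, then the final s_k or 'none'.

r(k) = (2*k + 1)/(k + 1) after simplifying.
Normal form (A,B,C) = (2*k + 1, k + 1, 1).
Key eq: (2*k + 1)·f(k+1) = (k)·f(k) + (1).
d = -1 from the (1,1,0) case.
Bound -1 < 0, so the key equation has no polynomial solution.

none (Gosper's algorithm certifies no s_k)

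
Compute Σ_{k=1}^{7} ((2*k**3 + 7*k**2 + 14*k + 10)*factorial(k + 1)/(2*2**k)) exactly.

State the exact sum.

r(k) = (2*k**4 + 17*k**3 + 60*k**2 + 101*k + 66)/(2*(2*k**3 + 7*k**2 + 14*k + 10)) after simplifying.
Take A(k)=k/2 + 1, B(k)=1, C(k)=k**3 + 7*k**2/2 + 7*k + 5.
Set up (k/2 + 1)·f(k+1) − (1)·f(k) − (k**3 + 7*k**2/2 + 7*k + 5) = 0.
From deg A=1, deg B=0, deg C=3: d=2.
Coefficient equations give f(k) = (k + 1)*(2*k + 1).
R(k) = B(k−1)·f(k)/C(k) = 2*(k + 1)*(2*k + 1)/(2*k**3 + 7*k**2 + 14*k + 10); s_k = R·t_k = (k + 1)*(2*k + 1)*factorial(k + 1)/2**k.
Check: Δs_k = (2*k**3 + 7*k**2 + 14*k + 10)*factorial(k + 1)/(2*2**k). ✓
Telescoping: Σ = s_(8) − s_(1) = 433755/2 − (6) = 433743/2.

Σ = 433743/2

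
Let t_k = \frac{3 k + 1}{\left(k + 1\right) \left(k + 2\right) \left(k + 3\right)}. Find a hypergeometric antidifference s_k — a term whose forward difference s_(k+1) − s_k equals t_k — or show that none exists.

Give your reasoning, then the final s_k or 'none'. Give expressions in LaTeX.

Step 1: r(k) = (k + 1)*(3*k + 4)/((k + 4)*(3*k + 1)).
Gosper form: A/B · C(k+1)/C(k) with A=k + 1, B=k + 4, C=k + 1/3.
Need (k + 1)·f(k+1) − (k + 3)·f(k) = k + 1/3.
deg f ≤ 2 (via 1,1,1).
Match coefficients ⇒ f(k) = k**2/3.
R(k) = B(k−1)·f(k)/C(k) = k**2*(k + 3)/(3*k + 1); s_k = R·t_k = k**2/((k + 1)*(k + 2)).
Check: Δs_k = (3*k + 1)/(k**3 + 6*k**2 + 11*k + 6). ✓

s_k = \frac{k^{2}}{\left(k + 1\right) \left(k + 2\right)}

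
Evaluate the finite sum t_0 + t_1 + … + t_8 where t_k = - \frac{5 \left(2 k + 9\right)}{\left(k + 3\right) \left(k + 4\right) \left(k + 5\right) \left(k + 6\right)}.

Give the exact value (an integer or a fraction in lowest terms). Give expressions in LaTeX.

t_(k+1)/t_k = (k + 3)*(2*k + 11)/((k + 7)*(2*k + 9)).
Gosper form: A/B · C(k+1)/C(k) with A=k + 3, B=k + 7, C=k + 9/2.
f must satisfy (k + 3)·f(k+1) − (k + 6)·f(k) = k + 9/2.
Bound: deg f ≤ 3.
A polynomial solution: f(k) = k*(k + 4)*(k + 8)/30.
Certificate R = B(k−1)f/C = k*(k + 4)*(k + 6)*(k + 8)/(15*(2*k + 9)) gives s_k = k*(-k - 8)/(3*(k**2 + 8*k + 15)).
Check: Δs_k = 5*(-2*k - 9)/(k**4 + 18*k**3 + 119*k**2 + 342*k + 360). ✓
Evaluate s at k=9 and k=0: -17/56 and 0; difference -17/56.

Σ = -17/56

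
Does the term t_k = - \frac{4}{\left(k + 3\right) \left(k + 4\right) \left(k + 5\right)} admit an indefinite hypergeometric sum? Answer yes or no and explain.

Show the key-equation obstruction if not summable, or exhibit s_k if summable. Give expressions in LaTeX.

The ratio is (k + 3)/(k + 6).
Normal form (A,B,C) = (k + 3, k + 6, 1).
Key eq: (k + 3)·f(k+1) = (k + 5)·f(k) + (1).
deg f ≤ 2 (via 1,1,0).
A polynomial solution: f(k) = k*(k + 7)/24.
Certificate R = B(k−1)f/C = k*(k + 5)*(k + 7)/24 gives s_k = k*(-k - 7)/(6*(k + 3)*(k + 4)).
s_(k+1) − s_k = -4/(k**3 + 12*k**2 + 47*k + 60) = t_k.

Yes. s_k = \frac{k \left(- k - 7\right)}{6 \left(k + 3\right) \left(k + 4\right)}.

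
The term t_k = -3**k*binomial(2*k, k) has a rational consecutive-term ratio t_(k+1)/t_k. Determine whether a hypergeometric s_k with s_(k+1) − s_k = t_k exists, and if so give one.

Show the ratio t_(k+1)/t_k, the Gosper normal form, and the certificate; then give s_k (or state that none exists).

r(k) = 6*(2*k + 1)/(k + 1) after simplifying.
Take A(k)=12*k + 6, B(k)=k + 1, C(k)=1.
Solve (12*k + 6)·f(k+1) − (k)·f(k) = 1.
deg f ≤ -1 (via 1,1,0).
d = -1 < 0 ⇒ no nonzero polynomial f; not summable.

none (Gosper's algorithm certifies no s_k)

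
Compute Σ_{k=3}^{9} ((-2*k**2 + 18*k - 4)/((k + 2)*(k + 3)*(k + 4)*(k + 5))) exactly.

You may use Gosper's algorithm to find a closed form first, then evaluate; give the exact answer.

Σ = 61/1365

Ratio r(k) = -(k + 2)*(9*k - (k + 1)**2 + 7)/((k + 6)*(k**2 - 9*k + 2)).
Factor: A=k + 2; B=k + 6; C=k**2 - 9*k + 2.
Need (k + 2)·f(k+1) − (k + 5)·f(k) = k**2 - 9*k + 2.
deg f ≤ 3 (via 1,1,2).
Solve for f: f(k) = -k*(k - 2) (degree 2 ≤ 3).
Certificate R = B(k−1)f/C = -k*(k - 2)*(k + 5)/(k**2 - 9*k + 2) gives s_k = 2*k*(k - 2)/((k + 2)*(k + 3)*(k + 4)).
Check: Δs_k = 2*(-k**2 + 9*k - 2)/(k**4 + 14*k**3 + 71*k**2 + 154*k + 120). ✓
Sum = s_(10) − s_(3); s_(10) = 20/273, s_(3) = 1/35 ⇒ 61/1365.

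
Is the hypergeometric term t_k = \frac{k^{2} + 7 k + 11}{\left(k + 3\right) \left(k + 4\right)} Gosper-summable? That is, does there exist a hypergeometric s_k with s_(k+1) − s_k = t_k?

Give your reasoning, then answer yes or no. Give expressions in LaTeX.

Yes. s_k = \frac{k \left(3 k + 8\right)}{3 \left(k + 3\right)}.

The ratio is (k + 3)*(7*k + (k + 1)**2 + 18)/((k + 5)*(k**2 + 7*k + 11)).
A = k + 3, B = k + 5, C = k**2 + 7*k + 11.
Need (k + 3)·f(k+1) − (k + 4)·f(k) = k**2 + 7*k + 11.
d = 2 from the (1,1,2) case.
Solve for f: f(k) = k*(3*k + 8)/3 (degree 2 ≤ 2).
Certificate R = B(k−1)f/C = k*(k + 4)*(3*k + 8)/(3*(k**2 + 7*k + 11)) gives s_k = k*(3*k + 8)/(3*(k + 3)).
s_(k+1) − s_k = (k**2 + 7*k + 11)/(k**2 + 7*k + 12) = t_k.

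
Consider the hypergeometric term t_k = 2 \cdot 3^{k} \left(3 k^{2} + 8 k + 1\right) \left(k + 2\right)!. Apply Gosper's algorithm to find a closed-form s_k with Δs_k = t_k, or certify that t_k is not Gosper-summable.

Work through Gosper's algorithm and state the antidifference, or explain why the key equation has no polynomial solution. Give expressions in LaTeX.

Step 1: r(k) = 3*(3*k**3 + 23*k**2 + 54*k + 36)/(3*k**2 + 8*k + 1).
Factor: A=3*k + 9; B=1; C=k**2 + 8*k/3 + 1/3.
Set up (3*k + 9)·f(k+1) − (1)·f(k) − (k**2 + 8*k/3 + 1/3) = 0.
Bound: deg f ≤ 1.
Solving with deg f ≤ 1: f(k) = (k - 1)/3.
So s_k = (B(k−1)f/C)·t_k = ((k - 1)/(3*k**2 + 8*k + 1))·t_k = 2*3**k*(k - 1)*factorial(k + 2).
Δs = 2*3**k*(3*k**2 + 8*k + 1)*factorial(k + 2), as required.

s_k = 2 \cdot 3^{k} \left(k - 1\right) \left(k + 2\right)!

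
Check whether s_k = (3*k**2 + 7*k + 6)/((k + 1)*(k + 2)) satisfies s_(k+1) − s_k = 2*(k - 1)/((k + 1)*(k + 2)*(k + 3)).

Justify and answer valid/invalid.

s_(k+1) = (7*k + 3*(k + 1)**2 + 13)/((k + 2)*(k + 3))
s_(k+1) − s_k = 2*(k - 1)/(k**3 + 6*k**2 + 11*k + 6)
(s_(k+1) − s_k) − t_k = 0

valid (s_(k+1) − s_k reduces to t_k)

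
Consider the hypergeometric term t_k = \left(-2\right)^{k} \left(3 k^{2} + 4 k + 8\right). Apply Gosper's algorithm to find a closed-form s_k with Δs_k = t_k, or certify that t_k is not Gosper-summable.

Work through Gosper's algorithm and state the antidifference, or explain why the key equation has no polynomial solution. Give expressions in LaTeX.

s_k = \left(-2\right)^{k} \left(- k^{2} - 2\right)

t_(k+1)/t_k = 2*(-3*k**2 - 10*k - 15)/(3*k**2 + 4*k + 8).
Gosper form: A/B · C(k+1)/C(k) with A=-2, B=1, C=k**2 + 4*k/3 + 8/3.
Key eq: (-2)·f(k+1) = (1)·f(k) + (k**2 + 4*k/3 + 8/3).
Bound: deg f ≤ 2.
Solve for f: f(k) = -(k**2 + 2)/3 (degree 2 ≤ 2).
Get s_k = R·t_k = (-2)**k*(-k**2 - 2) with R(k) = B(k−1)f(k)/C(k) = -(k**2 + 2)/(3*k**2 + 4*k + 8).
Verify: (-2)**k*(3*k**2 + 4*k + 8) matches t_k.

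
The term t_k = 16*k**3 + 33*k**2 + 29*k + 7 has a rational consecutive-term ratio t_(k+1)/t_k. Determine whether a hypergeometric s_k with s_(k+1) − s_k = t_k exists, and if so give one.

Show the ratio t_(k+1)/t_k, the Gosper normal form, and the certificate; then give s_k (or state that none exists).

s_k = k*(4*k**3 + 3*k**2 + 2*k - 2)

The ratio is (16*k**3 + 81*k**2 + 143*k + 85)/(16*k**3 + 33*k**2 + 29*k + 7).
A = 1, B = 1, C = k**3 + 33*k**2/16 + 29*k/16 + 7/16.
f must satisfy (1)·f(k+1) − (1)·f(k) = k**3 + 33*k**2/16 + 29*k/16 + 7/16.
From deg A=0, deg B=0, deg C=3: d=4.
Solving with deg f ≤ 4: f(k) = k*(4*k**3 + 3*k**2 + 2*k - 2)/16.
Get s_k = R·t_k = k*(4*k**3 + 3*k**2 + 2*k - 2) with R(k) = B(k−1)f(k)/C(k) = k*(4*k**3 + 3*k**2 + 2*k - 2)/(16*k**3 + 33*k**2 + 29*k + 7).
Verify: 16*k**3 + 33*k**2 + 29*k + 7 matches t_k.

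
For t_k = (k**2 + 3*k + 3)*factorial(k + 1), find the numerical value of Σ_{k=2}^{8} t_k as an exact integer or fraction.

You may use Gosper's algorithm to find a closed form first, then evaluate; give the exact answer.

r(k) = (k + 2)*(3*k + (k + 1)**2 + 6)/(k**2 + 3*k + 3) after simplifying.
A = k + 2, B = 1, C = k**2 + 3*k + 3.
Need (k + 2)·f(k+1) − (1)·f(k) = k**2 + 3*k + 3.
From deg A=1, deg B=0, deg C=2: d=1.
Coefficient equations give f(k) = k + 1.
R(k) = B(k−1)·f(k)/C(k) = (k + 1)/(k**2 + 3*k + 3); s_k = R·t_k = (k + 1)*factorial(k + 1).
Δs = (k**2 + 3*k + 3)*factorial(k + 1), as required.
Telescoping: Σ = s_(9) − s_(2) = 36288000 − (18) = 36287982.

Σ = 36287982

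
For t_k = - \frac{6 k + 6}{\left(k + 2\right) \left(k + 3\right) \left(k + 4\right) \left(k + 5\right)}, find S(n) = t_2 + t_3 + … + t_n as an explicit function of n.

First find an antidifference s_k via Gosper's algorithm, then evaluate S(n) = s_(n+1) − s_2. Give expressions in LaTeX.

Compute t_(k+1)/t_k: get (k + 2)**2/((k + 1)*(k + 6)).
A = k + 2, B = k + 6, C = k + 1.
Need (k + 2)·f(k+1) − (k + 5)·f(k) = k + 1.
Degrees (1,1,1) ⇒ d ≤ 3.
Solve for f: f(k) = k*(k + 1)*(k + 8)/36 (degree 3 ≤ 3).
Certificate R = B(k−1)f/C = k*(k + 5)*(k + 8)/36 gives s_k = -k*(k**2 + 9*k + 8)/(6*(k + 2)*(k + 3)*(k + 4)).
Verify: 6*(-k - 1)/(k**4 + 14*k**3 + 71*k**2 + 154*k + 120) matches t_k.
Σ_(k=2)^n t_k = s_(n+1) − s_(2) = ((-n**3 - 12*n**2 - 29*n - 18)/(6*(n**3 + 12*n**2 + 47*n + 60))) − (-1/12), i.e. (-n**3 - 12*n**2 - 11*n + 24)/(12*(n**3 + 12*n**2 + 47*n + 60)).

S(n) = \frac{- n^{3} - 12 n^{2} - 11 n + 24}{12 \left(n^{3} + 12 n^{2} + 47 n + 60\right)}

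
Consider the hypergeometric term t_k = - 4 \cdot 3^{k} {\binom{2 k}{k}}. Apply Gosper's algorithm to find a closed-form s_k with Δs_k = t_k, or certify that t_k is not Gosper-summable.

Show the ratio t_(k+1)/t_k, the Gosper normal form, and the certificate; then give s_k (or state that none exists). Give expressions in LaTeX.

none — t_k is not Gosper-summable

The ratio is 6*(2*k + 1)/(k + 1).
A = 12*k + 6, B = k + 1, C = 1.
Set up (12*k + 6)·f(k+1) − (k)·f(k) − (1) = 0.
deg f ≤ -1 (via 1,1,0).
d = -1 < 0 ⇒ no nonzero polynomial f; not summable.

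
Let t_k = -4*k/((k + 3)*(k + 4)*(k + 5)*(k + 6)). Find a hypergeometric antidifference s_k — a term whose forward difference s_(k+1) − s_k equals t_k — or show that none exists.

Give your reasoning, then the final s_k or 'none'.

s_k = k*(-k**2 - 12*k + 13)/(30*(k + 3)*(k + 4)*(k + 5))

t_(k+1)/t_k = (k + 1)*(k + 3)/(k*(k + 7)).
Take A(k)=k + 3, B(k)=k + 7, C(k)=k.
Key eq: (k + 3)·f(k+1) = (k + 6)·f(k) + (k).
d = 3 from the (1,1,1) case.
Solve for f: f(k) = k*(k - 1)*(k + 13)/120 (degree 3 ≤ 3).
R(k) = B(k−1)·f(k)/C(k) = (k - 1)*(k + 6)*(k + 13)/120; s_k = R·t_k = k*(-k**2 - 12*k + 13)/(30*(k + 3)*(k + 4)*(k + 5)).
Verify: -4*k/(k**4 + 18*k**3 + 119*k**2 + 342*k + 360) matches t_k.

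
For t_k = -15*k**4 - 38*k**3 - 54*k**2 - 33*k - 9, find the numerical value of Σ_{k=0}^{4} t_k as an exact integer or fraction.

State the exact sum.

Step 1: r(k) = (15*k**4 + 98*k**3 + 258*k**2 + 315*k + 149)/(15*k**4 + 38*k**3 + 54*k**2 + 33*k + 9).
Factor: A=1; B=1; C=k**4 + 38*k**3/15 + 18*k**2/5 + 11*k/5 + 3/5.
Key eq: (1)·f(k+1) = (1)·f(k) + (k**4 + 38*k**3/15 + 18*k**2/5 + 11*k/5 + 3/5).
From deg A=0, deg B=0, deg C=4: d=5.
A polynomial solution: f(k) = k*(3*k**4 + 2*k**3 + 4*k**2 - k + 1)/15.
So s_k = (B(k−1)f/C)·t_k = (k*(3*k**4 + 2*k**3 + 4*k**2 - k + 1)/(15*k**4 + 38*k**3 + 54*k**2 + 33*k + 9))·t_k = k*(-3*k**4 - 2*k**3 - 4*k**2 + k - 1).
Δs = -15*k**4 - 38*k**3 - 54*k**2 - 33*k - 9, as required.
Sum = s_(5) − s_(0); s_(5) = -11105, s_(0) = 0 ⇒ -11105.

Σ = -11105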